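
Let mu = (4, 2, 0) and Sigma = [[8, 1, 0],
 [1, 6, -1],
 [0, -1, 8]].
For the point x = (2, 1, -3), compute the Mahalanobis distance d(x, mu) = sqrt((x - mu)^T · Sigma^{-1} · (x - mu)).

Step 1 — centre the observation: (x - mu) = (-2, -1, -3).

Step 2 — invert Sigma (cofactor / det for 3×3, or solve directly):
  Sigma^{-1} = [[0.1277, -0.0217, -0.0027],
 [-0.0217, 0.1739, 0.0217],
 [-0.0027, 0.0217, 0.1277]].

Step 3 — form the quadratic (x - mu)^T · Sigma^{-1} · (x - mu):
  Sigma^{-1} · (x - mu) = (-0.2255, -0.1957, -0.3995).
  (x - mu)^T · [Sigma^{-1} · (x - mu)] = (-2)·(-0.2255) + (-1)·(-0.1957) + (-3)·(-0.3995) = 1.8451.

Step 4 — take square root: d = √(1.8451) ≈ 1.3583.

d(x, mu) = √(1.8451) ≈ 1.3583


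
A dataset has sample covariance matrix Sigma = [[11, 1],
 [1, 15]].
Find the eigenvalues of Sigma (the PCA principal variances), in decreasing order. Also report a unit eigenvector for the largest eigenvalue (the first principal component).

Step 1 — characteristic polynomial of 2×2 Sigma:
  det(Sigma - λI) = λ² - trace · λ + det = 0.
  trace = 11 + 15 = 26, det = 11·15 - (1)² = 164.
Step 2 — discriminant:
  Δ = trace² - 4·det = 676 - 656 = 20.
Step 3 — eigenvalues:
  λ = (trace ± √Δ)/2 = (26 ± 4.4721)/2,
  λ_1 = 15.2361,  λ_2 = 10.7639.

Step 4 — unit eigenvector for λ_1: solve (Sigma - λ_1 I)v = 0. First row:
  (11 - 15.2361)·v_x + (1)·v_y = 0, i.e. (-4.2361)·v_x + (1)·v_y = 0,
  so v ∝ (b, λ_1 - a) = (1, 4.2361) = u.
  ||u|| = √((1)² + (4.2361)²) = √(18.9443) ≈ 4.3525,
  v_1 = u/||u|| ≈ (0.2298, 0.9732) (||v_1|| = 1).

λ_1 = 15.2361,  λ_2 = 10.7639;  v_1 ≈ (0.2298, 0.9732)


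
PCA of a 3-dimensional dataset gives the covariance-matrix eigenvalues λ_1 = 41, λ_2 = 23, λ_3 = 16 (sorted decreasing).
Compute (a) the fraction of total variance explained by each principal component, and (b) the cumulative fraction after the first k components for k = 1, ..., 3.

Step 1 — total variance = trace(Sigma) = Σ λ_i = 41 + 23 + 16 = 80.

Step 2 — fraction explained by component i = λ_i / Σ λ:
  PC1: 41/80 = 0.5125
  PC2: 23/80 = 0.2875
  PC3: 16/80 = 0.2

Step 3 — cumulative fraction after k components = (λ_1 + ... + λ_k) / Σ λ:
  k = 1: 41/80 = 0.5125
  k = 2: (41 + 23)/80 = 64/80 = 0.8
  k = 3: (41 + 23 + 16)/80 = 80/80 = 1

Summary (fraction, with percent):

explained: PC1 0.5125 (51.25%), PC2 0.2875 (28.75%), PC3 0.2 (20%);  cumulative: 0.5125, 0.8, 1


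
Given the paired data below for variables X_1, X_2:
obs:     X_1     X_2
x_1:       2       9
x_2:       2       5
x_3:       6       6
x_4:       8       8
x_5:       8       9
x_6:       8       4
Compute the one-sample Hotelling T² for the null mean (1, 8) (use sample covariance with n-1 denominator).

Step 1 — sample mean vector:
  mean(X_1) = (2 + 2 + 6 + 8 + 8 + 8) / 6 = 34/6 = 5.6667
  mean(X_2) = (9 + 5 + 6 + 8 + 9 + 4) / 6 = 41/6 = 6.8333
  x̄ = (5.6667, 6.8333),  deviation x̄ - mu_0 = (5.6667, 6.8333) - (1, 8) = (4.6667, -1.1667).

Step 2 — sample covariance matrix, S[i,j] = (1/(n-1)) · Σ_k (x_{k,i} - mean_i) · (x_{k,j} - mean_j), divisor n-1 = 5:
  S[X_1,X_1] = ((-3.6667)·(-3.6667) + (-3.6667)·(-3.6667) + (0.3333)·(0.3333) + (2.3333)·(2.3333) + (2.3333)·(2.3333) + (2.3333)·(2.3333)) / 5 = 43.3333/5 = 8.6667
  S[X_1,X_2] = ((-3.6667)·(2.1667) + (-3.6667)·(-1.8333) + (0.3333)·(-0.8333) + (2.3333)·(1.1667) + (2.3333)·(2.1667) + (2.3333)·(-2.8333)) / 5 = -0.3333/5 = -0.0667
  S[X_2,X_2] = ((2.1667)·(2.1667) + (-1.8333)·(-1.8333) + (-0.8333)·(-0.8333) + (1.1667)·(1.1667) + (2.1667)·(2.1667) + (-2.8333)·(-2.8333)) / 5 = 22.8333/5 = 4.5667
  S = [[8.6667, -0.0667],
 [-0.0667, 4.5667]].

Step 3 — invert S. det(S) = 8.6667·4.5667 - (-0.0667)² = 39.5733.
  S^{-1} = (1/det) · [[d, -b], [-b, a]] = [[0.1154, 0.0017],
 [0.0017, 0.219]].

Step 4 — quadratic form (x̄ - mu_0)^T · S^{-1} · (x̄ - mu_0):
  S^{-1} · (x̄ - mu_0) = (0.5366, -0.2476),
  (x̄ - mu_0)^T · [...] = (4.6667)·(0.5366) + (-1.1667)·(-0.2476) = 2.7928.

Step 5 — scale by n: T² = 6 · 2.7928 = 16.7571.

T² ≈ 16.7571


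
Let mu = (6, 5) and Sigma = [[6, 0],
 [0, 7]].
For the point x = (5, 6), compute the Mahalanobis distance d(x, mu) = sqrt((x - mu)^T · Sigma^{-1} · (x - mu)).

Step 1 — centre the observation: (x - mu) = (-1, 1).

Step 2 — invert Sigma. det(Sigma) = 6·7 - (0)² = 42.
  Sigma^{-1} = (1/det) · [[d, -b], [-b, a]] = [[0.1667, 0],
 [0, 0.1429]].

Step 3 — form the quadratic (x - mu)^T · Sigma^{-1} · (x - mu):
  Sigma^{-1} · (x - mu) = (-0.1667, 0.1429).
  (x - mu)^T · [Sigma^{-1} · (x - mu)] = (-1)·(-0.1667) + (1)·(0.1429) = 0.3095.

Step 4 — take square root: d = √(0.3095) ≈ 0.5563.

d(x, mu) = √(0.3095) ≈ 0.5563


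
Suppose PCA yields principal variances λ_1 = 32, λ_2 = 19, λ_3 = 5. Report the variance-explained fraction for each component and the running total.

Step 1 — total variance = trace(Sigma) = Σ λ_i = 32 + 19 + 5 = 56.

Step 2 — fraction explained by component i = λ_i / Σ λ:
  PC1: 32/56 = 0.5714
  PC2: 19/56 = 0.3393
  PC3: 5/56 = 0.0893

Step 3 — cumulative fraction after k components = (λ_1 + ... + λ_k) / Σ λ:
  k = 1: 32/56 = 0.5714
  k = 2: (32 + 19)/56 = 51/56 = 0.9107
  k = 3: (32 + 19 + 5)/56 = 56/56 = 1

Summary (fraction, with percent):

explained: PC1 0.5714 (57.14%), PC2 0.3393 (33.93%), PC3 0.0893 (8.93%);  cumulative: 0.5714, 0.9107, 1


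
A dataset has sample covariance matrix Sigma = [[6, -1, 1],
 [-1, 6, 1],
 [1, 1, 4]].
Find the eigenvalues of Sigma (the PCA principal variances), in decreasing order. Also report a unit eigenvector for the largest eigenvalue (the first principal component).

Step 1 — characteristic polynomial p(λ) = det(λI - Sigma) = λ³ - tr·λ² + c_1·λ - det, where tr = trace, c_1 = sum of the principal 2×2 minors, det = det(Sigma):
  tr = 6 + 6 + 4 = 16,
  c_1 = (6·6 - (-1)²) + (6·4 - (1)²) + (6·4 - (1)²) = 35 + 23 + 23 = 81,
  det = 6·(6·4 - (1)²) - (-1)·((-1)·4 - (1)·(1)) + (1)·((-1)·(1) - 6·(1)) = 6·(23) - (-1)·(-5) + (1)·(-7) = 126.
  So p(λ) = λ³ - 16λ² + 81λ - 126.
Step 2 — look for an integer root (rational root theorem: any rational root is an integer divisor of 126). Testing λ = 3:
  p(3) = 27 - 144 + 243 - 126 = 0  ✓
  Dividing out (λ - 3): p(λ) = (λ - 3)(λ² - 13λ + 42).
Step 3 — remaining eigenvalues from the quadratic λ² - 13λ + 42 = 0:
  Δ = 13² - 4·42 = 169 - 168 = 1,  λ = (13 ± √1)/2 = (13 ± 1)/2 = 7 or 6.
  Sorted: λ_1 = 7,  λ_2 = 6,  λ_3 = 3  (check: sum = 16 = tr ✓).

Step 4 — unit eigenvector for λ_1 = 7: v spans the null space of (Sigma - λ_1 I), whose rows are
  r_1 = (-1, -1, 1),  r_2 = (-1, -1, 1),  r_3 = (1, 1, -3).
  v is orthogonal to every row, so take v ∝ r_1 × r_3 = ((-1)·(-3) - (1)·(1), (1)·(1) - (-1)·(-3), (-1)·(1) - (-1)·(1)) = (2, -2, 0).
  Rescale (divide by 2): u = (1, -1, 0).
  ||u|| = √((1)² + (-1)² + (0)²) = √(2) ≈ 1.4142,  v_1 = u/||u|| ≈ (0.7071, -0.7071, 0) (||v_1|| = 1).

λ_1 = 7,  λ_2 = 6,  λ_3 = 3;  v_1 ≈ (0.7071, -0.7071, 0)


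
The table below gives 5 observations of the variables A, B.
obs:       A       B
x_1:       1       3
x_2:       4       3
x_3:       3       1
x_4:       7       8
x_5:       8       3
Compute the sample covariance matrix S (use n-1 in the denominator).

Step 1 — column means:
  mean(A) = (1 + 4 + 3 + 7 + 8) / 5 = 23/5 = 4.6
  mean(B) = (3 + 3 + 1 + 8 + 3) / 5 = 18/5 = 3.6

Step 2 — sample covariance S[i,j] = (1/(n-1)) · Σ_k (x_{k,i} - mean_i) · (x_{k,j} - mean_j), with n-1 = 4.
  S[A,A] = ((-3.6)·(-3.6) + (-0.6)·(-0.6) + (-1.6)·(-1.6) + (2.4)·(2.4) + (3.4)·(3.4)) / 4 = 33.2/4 = 8.3
  S[A,B] = ((-3.6)·(-0.6) + (-0.6)·(-0.6) + (-1.6)·(-2.6) + (2.4)·(4.4) + (3.4)·(-0.6)) / 4 = 15.2/4 = 3.8
  S[B,B] = ((-0.6)·(-0.6) + (-0.6)·(-0.6) + (-2.6)·(-2.6) + (4.4)·(4.4) + (-0.6)·(-0.6)) / 4 = 27.2/4 = 6.8

S is symmetric (S[j,i] = S[i,j]). Assembling:

S = [[8.3, 3.8],
 [3.8, 6.8]]


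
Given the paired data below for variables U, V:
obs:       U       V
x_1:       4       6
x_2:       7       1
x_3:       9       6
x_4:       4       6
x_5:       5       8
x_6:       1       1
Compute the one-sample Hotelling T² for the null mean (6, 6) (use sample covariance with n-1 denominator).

Step 1 — sample mean vector:
  mean(U) = (4 + 7 + 9 + 4 + 5 + 1) / 6 = 30/6 = 5
  mean(V) = (6 + 1 + 6 + 6 + 8 + 1) / 6 = 28/6 = 4.6667
  x̄ = (5, 4.6667),  deviation x̄ - mu_0 = (5, 4.6667) - (6, 6) = (-1, -1.3333).

Step 2 — sample covariance matrix, S[i,j] = (1/(n-1)) · Σ_k (x_{k,i} - mean_i) · (x_{k,j} - mean_j), divisor n-1 = 5:
  S[U,U] = ((-1)·(-1) + (2)·(2) + (4)·(4) + (-1)·(-1) + (0)·(0) + (-4)·(-4)) / 5 = 38/5 = 7.6
  S[U,V] = ((-1)·(1.3333) + (2)·(-3.6667) + (4)·(1.3333) + (-1)·(1.3333) + (0)·(3.3333) + (-4)·(-3.6667)) / 5 = 10/5 = 2
  S[V,V] = ((1.3333)·(1.3333) + (-3.6667)·(-3.6667) + (1.3333)·(1.3333) + (1.3333)·(1.3333) + (3.3333)·(3.3333) + (-3.6667)·(-3.6667)) / 5 = 43.3333/5 = 8.6667
  S = [[7.6, 2],
 [2, 8.6667]].

Step 3 — invert S. det(S) = 7.6·8.6667 - (2)² = 61.8667.
  S^{-1} = (1/det) · [[d, -b], [-b, a]] = [[0.1401, -0.0323],
 [-0.0323, 0.1228]].

Step 4 — quadratic form (x̄ - mu_0)^T · S^{-1} · (x̄ - mu_0):
  S^{-1} · (x̄ - mu_0) = (-0.097, -0.1315),
  (x̄ - mu_0)^T · [...] = (-1)·(-0.097) + (-1.3333)·(-0.1315) = 0.2723.

Step 5 — scale by n: T² = 6 · 0.2723 = 1.6336.

T² ≈ 1.6336


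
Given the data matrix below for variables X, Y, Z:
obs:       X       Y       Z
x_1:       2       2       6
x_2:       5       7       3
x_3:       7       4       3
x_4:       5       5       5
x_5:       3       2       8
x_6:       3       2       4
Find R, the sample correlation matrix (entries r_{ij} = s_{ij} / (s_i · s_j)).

Step 1 — column means:
  mean(X) = (2 + 5 + 7 + 5 + 3 + 3) / 6 = 25/6 = 4.1667
  mean(Y) = (2 + 7 + 4 + 5 + 2 + 2) / 6 = 22/6 = 3.6667
  mean(Z) = (6 + 3 + 3 + 5 + 8 + 4) / 6 = 29/6 = 4.8333

Step 2 — sample variances and covariances s[i,j] = (1/(n-1)) · Σ_k (x_{k,i} - mean_i) · (x_{k,j} - mean_j), with n-1 = 5:
  s[X,X] = ((-2.1667)·(-2.1667) + (0.8333)·(0.8333) + (2.8333)·(2.8333) + (0.8333)·(0.8333) + (-1.1667)·(-1.1667) + (-1.1667)·(-1.1667)) / 5 = 16.8333/5 = 3.3667
  s[X,Y] = ((-2.1667)·(-1.6667) + (0.8333)·(3.3333) + (2.8333)·(0.3333) + (0.8333)·(1.3333) + (-1.1667)·(-1.6667) + (-1.1667)·(-1.6667)) / 5 = 12.3333/5 = 2.4667
  s[X,Z] = ((-2.1667)·(1.1667) + (0.8333)·(-1.8333) + (2.8333)·(-1.8333) + (0.8333)·(0.1667) + (-1.1667)·(3.1667) + (-1.1667)·(-0.8333)) / 5 = -11.8333/5 = -2.3667
  s[Y,Y] = ((-1.6667)·(-1.6667) + (3.3333)·(3.3333) + (0.3333)·(0.3333) + (1.3333)·(1.3333) + (-1.6667)·(-1.6667) + (-1.6667)·(-1.6667)) / 5 = 21.3333/5 = 4.2667
  s[Y,Z] = ((-1.6667)·(1.1667) + (3.3333)·(-1.8333) + (0.3333)·(-1.8333) + (1.3333)·(0.1667) + (-1.6667)·(3.1667) + (-1.6667)·(-0.8333)) / 5 = -12.3333/5 = -2.4667
  s[Z,Z] = ((1.1667)·(1.1667) + (-1.8333)·(-1.8333) + (-1.8333)·(-1.8333) + (0.1667)·(0.1667) + (3.1667)·(3.1667) + (-0.8333)·(-0.8333)) / 5 = 18.8333/5 = 3.7667
  Sample standard deviations s_i = √(s[i,i]):
  s(X) = √(3.3667) = 1.8348
  s(Y) = √(4.2667) = 2.0656
  s(Z) = √(3.7667) = 1.9408

Step 3 — r_{ij} = s_{ij} / (s_i · s_j):
  r[X,X] = 1 (diagonal).
  r[X,Y] = 2.4667 / (1.8348 · 2.0656) = 2.4667 / 3.79 = 0.6508
  r[X,Z] = -2.3667 / (1.8348 · 1.9408) = -2.3667 / 3.5611 = -0.6646
  r[Y,Y] = 1 (diagonal).
  r[Y,Z] = -2.4667 / (2.0656 · 1.9408) = -2.4667 / 4.0089 = -0.6153
  r[Z,Z] = 1 (diagonal).

R is symmetric with unit diagonal. Assembling:

R = [[1, 0.6508, -0.6646],
 [0.6508, 1, -0.6153],
 [-0.6646, -0.6153, 1]]


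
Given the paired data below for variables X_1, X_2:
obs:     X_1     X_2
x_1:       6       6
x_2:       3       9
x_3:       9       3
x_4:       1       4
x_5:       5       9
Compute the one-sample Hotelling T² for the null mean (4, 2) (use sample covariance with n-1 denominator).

Step 1 — sample mean vector:
  mean(X_1) = (6 + 3 + 9 + 1 + 5) / 5 = 24/5 = 4.8
  mean(X_2) = (6 + 9 + 3 + 4 + 9) / 5 = 31/5 = 6.2
  x̄ = (4.8, 6.2),  deviation x̄ - mu_0 = (4.8, 6.2) - (4, 2) = (0.8, 4.2).

Step 2 — sample covariance matrix, S[i,j] = (1/(n-1)) · Σ_k (x_{k,i} - mean_i) · (x_{k,j} - mean_j), divisor n-1 = 4:
  S[X_1,X_1] = ((1.2)·(1.2) + (-1.8)·(-1.8) + (4.2)·(4.2) + (-3.8)·(-3.8) + (0.2)·(0.2)) / 4 = 36.8/4 = 9.2
  S[X_1,X_2] = ((1.2)·(-0.2) + (-1.8)·(2.8) + (4.2)·(-3.2) + (-3.8)·(-2.2) + (0.2)·(2.8)) / 4 = -9.8/4 = -2.45
  S[X_2,X_2] = ((-0.2)·(-0.2) + (2.8)·(2.8) + (-3.2)·(-3.2) + (-2.2)·(-2.2) + (2.8)·(2.8)) / 4 = 30.8/4 = 7.7
  S = [[9.2, -2.45],
 [-2.45, 7.7]].

Step 3 — invert S. det(S) = 9.2·7.7 - (-2.45)² = 64.8375.
  S^{-1} = (1/det) · [[d, -b], [-b, a]] = [[0.1188, 0.0378],
 [0.0378, 0.1419]].

Step 4 — quadratic form (x̄ - mu_0)^T · S^{-1} · (x̄ - mu_0):
  S^{-1} · (x̄ - mu_0) = (0.2537, 0.6262),
  (x̄ - mu_0)^T · [...] = (0.8)·(0.2537) + (4.2)·(0.6262) = 2.8329.

Step 5 — scale by n: T² = 5 · 2.8329 = 14.1646.

T² ≈ 14.1646


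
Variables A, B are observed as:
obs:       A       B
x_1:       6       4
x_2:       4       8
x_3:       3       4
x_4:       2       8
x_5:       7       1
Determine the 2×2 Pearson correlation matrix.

Step 1 — column means:
  mean(A) = (6 + 4 + 3 + 2 + 7) / 5 = 22/5 = 4.4
  mean(B) = (4 + 8 + 4 + 8 + 1) / 5 = 25/5 = 5

Step 2 — sample variances and covariances s[i,j] = (1/(n-1)) · Σ_k (x_{k,i} - mean_i) · (x_{k,j} - mean_j), with n-1 = 4:
  s[A,A] = ((1.6)·(1.6) + (-0.4)·(-0.4) + (-1.4)·(-1.4) + (-2.4)·(-2.4) + (2.6)·(2.6)) / 4 = 17.2/4 = 4.3
  s[A,B] = ((1.6)·(-1) + (-0.4)·(3) + (-1.4)·(-1) + (-2.4)·(3) + (2.6)·(-4)) / 4 = -19/4 = -4.75
  s[B,B] = ((-1)·(-1) + (3)·(3) + (-1)·(-1) + (3)·(3) + (-4)·(-4)) / 4 = 36/4 = 9
  Sample standard deviations s_i = √(s[i,i]):
  s(A) = √(4.3) = 2.0736
  s(B) = √(9) = 3

Step 3 — r_{ij} = s_{ij} / (s_i · s_j):
  r[A,A] = 1 (diagonal).
  r[A,B] = -4.75 / (2.0736 · 3) = -4.75 / 6.2209 = -0.7636
  r[B,B] = 1 (diagonal).

R is symmetric with unit diagonal. Assembling:

R = [[1, -0.7636],
 [-0.7636, 1]]


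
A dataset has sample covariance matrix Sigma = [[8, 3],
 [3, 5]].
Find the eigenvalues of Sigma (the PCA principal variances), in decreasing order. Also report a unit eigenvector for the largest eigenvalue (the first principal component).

Step 1 — characteristic polynomial of 2×2 Sigma:
  det(Sigma - λI) = λ² - trace · λ + det = 0.
  trace = 8 + 5 = 13, det = 8·5 - (3)² = 31.
Step 2 — discriminant:
  Δ = trace² - 4·det = 169 - 124 = 45.
Step 3 — eigenvalues:
  λ = (trace ± √Δ)/2 = (13 ± 6.7082)/2,
  λ_1 = 9.8541,  λ_2 = 3.1459.

Step 4 — unit eigenvector for λ_1: solve (Sigma - λ_1 I)v = 0. First row:
  (8 - 9.8541)·v_x + (3)·v_y = 0, i.e. (-1.8541)·v_x + (3)·v_y = 0,
  so v ∝ (b, λ_1 - a) = (3, 1.8541) = u.
  ||u|| = √((3)² + (1.8541)²) = √(12.4377) ≈ 3.5267,
  v_1 = u/||u|| ≈ (0.8507, 0.5257) (||v_1|| = 1).

λ_1 = 9.8541,  λ_2 = 3.1459;  v_1 ≈ (0.8507, 0.5257)


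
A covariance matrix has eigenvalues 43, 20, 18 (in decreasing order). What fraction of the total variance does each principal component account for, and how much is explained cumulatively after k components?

Step 1 — total variance = trace(Sigma) = Σ λ_i = 43 + 20 + 18 = 81.

Step 2 — fraction explained by component i = λ_i / Σ λ:
  PC1: 43/81 = 0.5309
  PC2: 20/81 = 0.2469
  PC3: 18/81 = 0.2222

Step 3 — cumulative fraction after k components = (λ_1 + ... + λ_k) / Σ λ:
  k = 1: 43/81 = 0.5309
  k = 2: (43 + 20)/81 = 63/81 = 0.7778
  k = 3: (43 + 20 + 18)/81 = 81/81 = 1

Summary (fraction, with percent):

explained: PC1 0.5309 (53.09%), PC2 0.2469 (24.69%), PC3 0.2222 (22.22%);  cumulative: 0.5309, 0.7778, 1


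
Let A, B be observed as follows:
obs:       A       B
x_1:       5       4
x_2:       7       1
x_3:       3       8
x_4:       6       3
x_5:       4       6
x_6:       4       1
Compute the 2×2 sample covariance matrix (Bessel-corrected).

Step 1 — column means:
  mean(A) = (5 + 7 + 3 + 6 + 4 + 4) / 6 = 29/6 = 4.8333
  mean(B) = (4 + 1 + 8 + 3 + 6 + 1) / 6 = 23/6 = 3.8333

Step 2 — sample covariance S[i,j] = (1/(n-1)) · Σ_k (x_{k,i} - mean_i) · (x_{k,j} - mean_j), with n-1 = 5.
  S[A,A] = ((0.1667)·(0.1667) + (2.1667)·(2.1667) + (-1.8333)·(-1.8333) + (1.1667)·(1.1667) + (-0.8333)·(-0.8333) + (-0.8333)·(-0.8333)) / 5 = 10.8333/5 = 2.1667
  S[A,B] = ((0.1667)·(0.1667) + (2.1667)·(-2.8333) + (-1.8333)·(4.1667) + (1.1667)·(-0.8333) + (-0.8333)·(2.1667) + (-0.8333)·(-2.8333)) / 5 = -14.1667/5 = -2.8333
  S[B,B] = ((0.1667)·(0.1667) + (-2.8333)·(-2.8333) + (4.1667)·(4.1667) + (-0.8333)·(-0.8333) + (2.1667)·(2.1667) + (-2.8333)·(-2.8333)) / 5 = 38.8333/5 = 7.7667

S is symmetric (S[j,i] = S[i,j]). Assembling:

S = [[2.1667, -2.8333],
 [-2.8333, 7.7667]]


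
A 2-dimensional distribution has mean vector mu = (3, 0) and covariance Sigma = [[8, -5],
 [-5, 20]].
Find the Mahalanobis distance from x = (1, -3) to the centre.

Step 1 — centre the observation: (x - mu) = (-2, -3).

Step 2 — invert Sigma. det(Sigma) = 8·20 - (-5)² = 135.
  Sigma^{-1} = (1/det) · [[d, -b], [-b, a]] = [[0.1481, 0.037],
 [0.037, 0.0593]].

Step 3 — form the quadratic (x - mu)^T · Sigma^{-1} · (x - mu):
  Sigma^{-1} · (x - mu) = (-0.4074, -0.2519).
  (x - mu)^T · [Sigma^{-1} · (x - mu)] = (-2)·(-0.4074) + (-3)·(-0.2519) = 1.5704.

Step 4 — take square root: d = √(1.5704) ≈ 1.2531.

d(x, mu) = √(1.5704) ≈ 1.2531


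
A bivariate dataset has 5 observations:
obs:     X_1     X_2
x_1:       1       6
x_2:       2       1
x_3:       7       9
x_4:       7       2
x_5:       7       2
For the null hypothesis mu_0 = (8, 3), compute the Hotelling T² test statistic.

Step 1 — sample mean vector:
  mean(X_1) = (1 + 2 + 7 + 7 + 7) / 5 = 24/5 = 4.8
  mean(X_2) = (6 + 1 + 9 + 2 + 2) / 5 = 20/5 = 4
  x̄ = (4.8, 4),  deviation x̄ - mu_0 = (4.8, 4) - (8, 3) = (-3.2, 1).

Step 2 — sample covariance matrix, S[i,j] = (1/(n-1)) · Σ_k (x_{k,i} - mean_i) · (x_{k,j} - mean_j), divisor n-1 = 4:
  S[X_1,X_1] = ((-3.8)·(-3.8) + (-2.8)·(-2.8) + (2.2)·(2.2) + (2.2)·(2.2) + (2.2)·(2.2)) / 4 = 36.8/4 = 9.2
  S[X_1,X_2] = ((-3.8)·(2) + (-2.8)·(-3) + (2.2)·(5) + (2.2)·(-2) + (2.2)·(-2)) / 4 = 3/4 = 0.75
  S[X_2,X_2] = ((2)·(2) + (-3)·(-3) + (5)·(5) + (-2)·(-2) + (-2)·(-2)) / 4 = 46/4 = 11.5
  S = [[9.2, 0.75],
 [0.75, 11.5]].

Step 3 — invert S. det(S) = 9.2·11.5 - (0.75)² = 105.2375.
  S^{-1} = (1/det) · [[d, -b], [-b, a]] = [[0.1093, -0.0071],
 [-0.0071, 0.0874]].

Step 4 — quadratic form (x̄ - mu_0)^T · S^{-1} · (x̄ - mu_0):
  S^{-1} · (x̄ - mu_0) = (-0.3568, 0.1102),
  (x̄ - mu_0)^T · [...] = (-3.2)·(-0.3568) + (1)·(0.1102) = 1.252.

Step 5 — scale by n: T² = 5 · 1.252 = 6.2601.

T² ≈ 6.2601


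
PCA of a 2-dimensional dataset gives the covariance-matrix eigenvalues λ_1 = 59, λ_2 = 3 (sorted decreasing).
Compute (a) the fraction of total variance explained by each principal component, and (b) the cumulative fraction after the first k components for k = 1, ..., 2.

Step 1 — total variance = trace(Sigma) = Σ λ_i = 59 + 3 = 62.

Step 2 — fraction explained by component i = λ_i / Σ λ:
  PC1: 59/62 = 0.9516
  PC2: 3/62 = 0.0484

Step 3 — cumulative fraction after k components = (λ_1 + ... + λ_k) / Σ λ:
  k = 1: 59/62 = 0.9516
  k = 2: (59 + 3)/62 = 62/62 = 1

Summary (fraction, with percent):

explained: PC1 0.9516 (95.16%), PC2 0.0484 (4.84%);  cumulative: 0.9516, 1


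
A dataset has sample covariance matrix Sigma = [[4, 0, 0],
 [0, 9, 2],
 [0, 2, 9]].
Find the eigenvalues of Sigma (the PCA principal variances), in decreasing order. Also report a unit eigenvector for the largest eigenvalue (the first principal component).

Step 1 — characteristic polynomial p(λ) = det(λI - Sigma) = λ³ - tr·λ² + c_1·λ - det, where tr = trace, c_1 = sum of the principal 2×2 minors, det = det(Sigma):
  tr = 4 + 9 + 9 = 22,
  c_1 = (4·9 - (0)²) + (4·9 - (0)²) + (9·9 - (2)²) = 36 + 36 + 77 = 149,
  det = 4·(9·9 - (2)²) - (0)·((0)·9 - (2)·(0)) + (0)·((0)·(2) - 9·(0)) = 4·(77) - (0)·(0) + (0)·(0) = 308.
  So p(λ) = λ³ - 22λ² + 149λ - 308.
Step 2 — look for an integer root (rational root theorem: any rational root is an integer divisor of 308). Testing λ = 4:
  p(4) = 64 - 352 + 596 - 308 = 0  ✓
  Dividing out (λ - 4): p(λ) = (λ - 4)(λ² - 18λ + 77).
Step 3 — remaining eigenvalues from the quadratic λ² - 18λ + 77 = 0:
  Δ = 18² - 4·77 = 324 - 308 = 16,  λ = (18 ± √16)/2 = (18 ± 4)/2 = 11 or 7.
  Sorted: λ_1 = 11,  λ_2 = 7,  λ_3 = 4  (check: sum = 22 = tr ✓).

Step 4 — unit eigenvector for λ_1 = 11: v spans the null space of (Sigma - λ_1 I), whose rows are
  r_1 = (-7, 0, 0),  r_2 = (0, -2, 2),  r_3 = (0, 2, -2).
  v is orthogonal to every row, so take v ∝ r_1 × r_2 = ((0)·(2) - (0)·(-2), (0)·(0) - (-7)·(2), (-7)·(-2) - (0)·(0)) = (0, 14, 14).
  Rescale (divide by 14): u = (0, 1, 1).
  ||u|| = √((0)² + (1)² + (1)²) = √(2) ≈ 1.4142,  v_1 = u/||u|| ≈ (0, 0.7071, 0.7071) (||v_1|| = 1).

λ_1 = 11,  λ_2 = 7,  λ_3 = 4;  v_1 ≈ (0, 0.7071, 0.7071)


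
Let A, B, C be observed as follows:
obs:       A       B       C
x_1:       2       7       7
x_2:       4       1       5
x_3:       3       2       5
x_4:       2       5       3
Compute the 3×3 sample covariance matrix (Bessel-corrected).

Step 1 — column means:
  mean(A) = (2 + 4 + 3 + 2) / 4 = 11/4 = 2.75
  mean(B) = (7 + 1 + 2 + 5) / 4 = 15/4 = 3.75
  mean(C) = (7 + 5 + 5 + 3) / 4 = 20/4 = 5

Step 2 — sample covariance S[i,j] = (1/(n-1)) · Σ_k (x_{k,i} - mean_i) · (x_{k,j} - mean_j), with n-1 = 3.
  S[A,A] = ((-0.75)·(-0.75) + (1.25)·(1.25) + (0.25)·(0.25) + (-0.75)·(-0.75)) / 3 = 2.75/3 = 0.9167
  S[A,B] = ((-0.75)·(3.25) + (1.25)·(-2.75) + (0.25)·(-1.75) + (-0.75)·(1.25)) / 3 = -7.25/3 = -2.4167
  S[A,C] = ((-0.75)·(2) + (1.25)·(0) + (0.25)·(0) + (-0.75)·(-2)) / 3 = 0/3 = 0
  S[B,B] = ((3.25)·(3.25) + (-2.75)·(-2.75) + (-1.75)·(-1.75) + (1.25)·(1.25)) / 3 = 22.75/3 = 7.5833
  S[B,C] = ((3.25)·(2) + (-2.75)·(0) + (-1.75)·(0) + (1.25)·(-2)) / 3 = 4/3 = 1.3333
  S[C,C] = ((2)·(2) + (0)·(0) + (0)·(0) + (-2)·(-2)) / 3 = 8/3 = 2.6667

S is symmetric (S[j,i] = S[i,j]). Assembling:

S = [[0.9167, -2.4167, 0],
 [-2.4167, 7.5833, 1.3333],
 [0, 1.3333, 2.6667]]


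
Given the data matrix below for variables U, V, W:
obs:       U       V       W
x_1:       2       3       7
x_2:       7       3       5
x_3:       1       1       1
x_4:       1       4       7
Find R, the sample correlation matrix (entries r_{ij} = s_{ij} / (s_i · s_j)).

Step 1 — column means:
  mean(U) = (2 + 7 + 1 + 1) / 4 = 11/4 = 2.75
  mean(V) = (3 + 3 + 1 + 4) / 4 = 11/4 = 2.75
  mean(W) = (7 + 5 + 1 + 7) / 4 = 20/4 = 5

Step 2 — sample variances and covariances s[i,j] = (1/(n-1)) · Σ_k (x_{k,i} - mean_i) · (x_{k,j} - mean_j), with n-1 = 3:
  s[U,U] = ((-0.75)·(-0.75) + (4.25)·(4.25) + (-1.75)·(-1.75) + (-1.75)·(-1.75)) / 3 = 24.75/3 = 8.25
  s[U,V] = ((-0.75)·(0.25) + (4.25)·(0.25) + (-1.75)·(-1.75) + (-1.75)·(1.25)) / 3 = 1.75/3 = 0.5833
  s[U,W] = ((-0.75)·(2) + (4.25)·(0) + (-1.75)·(-4) + (-1.75)·(2)) / 3 = 2/3 = 0.6667
  s[V,V] = ((0.25)·(0.25) + (0.25)·(0.25) + (-1.75)·(-1.75) + (1.25)·(1.25)) / 3 = 4.75/3 = 1.5833
  s[V,W] = ((0.25)·(2) + (0.25)·(0) + (-1.75)·(-4) + (1.25)·(2)) / 3 = 10/3 = 3.3333
  s[W,W] = ((2)·(2) + (0)·(0) + (-4)·(-4) + (2)·(2)) / 3 = 24/3 = 8
  Sample standard deviations s_i = √(s[i,i]):
  s(U) = √(8.25) = 2.8723
  s(V) = √(1.5833) = 1.2583
  s(W) = √(8) = 2.8284

Step 3 — r_{ij} = s_{ij} / (s_i · s_j):
  r[U,U] = 1 (diagonal).
  r[U,V] = 0.5833 / (2.8723 · 1.2583) = 0.5833 / 3.6142 = 0.1614
  r[U,W] = 0.6667 / (2.8723 · 2.8284) = 0.6667 / 8.124 = 0.0821
  r[V,V] = 1 (diagonal).
  r[V,W] = 3.3333 / (1.2583 · 2.8284) = 3.3333 / 3.559 = 0.9366
  r[W,W] = 1 (diagonal).

R is symmetric with unit diagonal. Assembling:

R = [[1, 0.1614, 0.0821],
 [0.1614, 1, 0.9366],
 [0.0821, 0.9366, 1]]


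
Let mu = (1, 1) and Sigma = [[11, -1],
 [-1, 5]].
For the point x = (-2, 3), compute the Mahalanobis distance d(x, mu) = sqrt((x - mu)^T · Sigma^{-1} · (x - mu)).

Step 1 — centre the observation: (x - mu) = (-3, 2).

Step 2 — invert Sigma. det(Sigma) = 11·5 - (-1)² = 54.
  Sigma^{-1} = (1/det) · [[d, -b], [-b, a]] = [[0.0926, 0.0185],
 [0.0185, 0.2037]].

Step 3 — form the quadratic (x - mu)^T · Sigma^{-1} · (x - mu):
  Sigma^{-1} · (x - mu) = (-0.2407, 0.3519).
  (x - mu)^T · [Sigma^{-1} · (x - mu)] = (-3)·(-0.2407) + (2)·(0.3519) = 1.4259.

Step 4 — take square root: d = √(1.4259) ≈ 1.1941.

d(x, mu) = √(1.4259) ≈ 1.1941


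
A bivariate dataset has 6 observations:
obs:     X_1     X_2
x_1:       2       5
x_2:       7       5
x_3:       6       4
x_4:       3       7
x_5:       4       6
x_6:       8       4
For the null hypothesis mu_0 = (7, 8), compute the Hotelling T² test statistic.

Step 1 — sample mean vector:
  mean(X_1) = (2 + 7 + 6 + 3 + 4 + 8) / 6 = 30/6 = 5
  mean(X_2) = (5 + 5 + 4 + 7 + 6 + 4) / 6 = 31/6 = 5.1667
  x̄ = (5, 5.1667),  deviation x̄ - mu_0 = (5, 5.1667) - (7, 8) = (-2, -2.8333).

Step 2 — sample covariance matrix, S[i,j] = (1/(n-1)) · Σ_k (x_{k,i} - mean_i) · (x_{k,j} - mean_j), divisor n-1 = 5:
  S[X_1,X_1] = ((-3)·(-3) + (2)·(2) + (1)·(1) + (-2)·(-2) + (-1)·(-1) + (3)·(3)) / 5 = 28/5 = 5.6
  S[X_1,X_2] = ((-3)·(-0.1667) + (2)·(-0.1667) + (1)·(-1.1667) + (-2)·(1.8333) + (-1)·(0.8333) + (3)·(-1.1667)) / 5 = -9/5 = -1.8
  S[X_2,X_2] = ((-0.1667)·(-0.1667) + (-0.1667)·(-0.1667) + (-1.1667)·(-1.1667) + (1.8333)·(1.8333) + (0.8333)·(0.8333) + (-1.1667)·(-1.1667)) / 5 = 6.8333/5 = 1.3667
  S = [[5.6, -1.8],
 [-1.8, 1.3667]].

Step 3 — invert S. det(S) = 5.6·1.3667 - (-1.8)² = 4.4133.
  S^{-1} = (1/det) · [[d, -b], [-b, a]] = [[0.3097, 0.4079],
 [0.4079, 1.2689]].

Step 4 — quadratic form (x̄ - mu_0)^T · S^{-1} · (x̄ - mu_0):
  S^{-1} · (x̄ - mu_0) = (-1.7749, -4.4109),
  (x̄ - mu_0)^T · [...] = (-2)·(-1.7749) + (-2.8333)·(-4.4109) = 16.0473.

Step 5 — scale by n: T² = 6 · 16.0473 = 96.284.

T² ≈ 96.284


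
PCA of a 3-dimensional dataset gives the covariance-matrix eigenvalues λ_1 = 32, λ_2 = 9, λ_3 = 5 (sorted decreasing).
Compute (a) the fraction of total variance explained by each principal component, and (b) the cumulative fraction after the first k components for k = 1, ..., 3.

Step 1 — total variance = trace(Sigma) = Σ λ_i = 32 + 9 + 5 = 46.

Step 2 — fraction explained by component i = λ_i / Σ λ:
  PC1: 32/46 = 0.6957
  PC2: 9/46 = 0.1957
  PC3: 5/46 = 0.1087

Step 3 — cumulative fraction after k components = (λ_1 + ... + λ_k) / Σ λ:
  k = 1: 32/46 = 0.6957
  k = 2: (32 + 9)/46 = 41/46 = 0.8913
  k = 3: (32 + 9 + 5)/46 = 46/46 = 1

Summary (fraction, with percent):

explained: PC1 0.6957 (69.57%), PC2 0.1957 (19.57%), PC3 0.1087 (10.87%);  cumulative: 0.6957, 0.8913, 1


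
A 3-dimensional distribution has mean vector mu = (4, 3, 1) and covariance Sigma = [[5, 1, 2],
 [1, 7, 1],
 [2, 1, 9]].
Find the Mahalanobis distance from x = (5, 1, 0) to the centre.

Step 1 — centre the observation: (x - mu) = (1, -2, -1).

Step 2 — invert Sigma (cofactor / det for 3×3, or solve directly):
  Sigma^{-1} = [[0.2238, -0.0253, -0.0469],
 [-0.0253, 0.148, -0.0108],
 [-0.0469, -0.0108, 0.1227]].

Step 3 — form the quadratic (x - mu)^T · Sigma^{-1} · (x - mu):
  Sigma^{-1} · (x - mu) = (0.3213, -0.3105, -0.148).
  (x - mu)^T · [Sigma^{-1} · (x - mu)] = (1)·(0.3213) + (-2)·(-0.3105) + (-1)·(-0.148) = 1.0903.

Step 4 — take square root: d = √(1.0903) ≈ 1.0442.

d(x, mu) = √(1.0903) ≈ 1.0442


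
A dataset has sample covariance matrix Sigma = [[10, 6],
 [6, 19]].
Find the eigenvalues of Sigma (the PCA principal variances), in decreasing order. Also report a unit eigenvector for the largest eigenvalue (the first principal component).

Step 1 — characteristic polynomial of 2×2 Sigma:
  det(Sigma - λI) = λ² - trace · λ + det = 0.
  trace = 10 + 19 = 29, det = 10·19 - (6)² = 154.
Step 2 — discriminant:
  Δ = trace² - 4·det = 841 - 616 = 225.
Step 3 — eigenvalues:
  λ = (trace ± √Δ)/2 = (29 ± 15)/2,
  λ_1 = 22,  λ_2 = 7.

Step 4 — unit eigenvector for λ_1: solve (Sigma - λ_1 I)v = 0. First row:
  (10 - 22)·v_x + (6)·v_y = 0, i.e. (-12)·v_x + (6)·v_y = 0,
  so v ∝ (b, λ_1 - a) = (6, 12) = u.
  ||u|| = √((6)² + (12)²) = √(180) ≈ 13.4164,
  v_1 = u/||u|| ≈ (0.4472, 0.8944) (||v_1|| = 1).

λ_1 = 22,  λ_2 = 7;  v_1 ≈ (0.4472, 0.8944)


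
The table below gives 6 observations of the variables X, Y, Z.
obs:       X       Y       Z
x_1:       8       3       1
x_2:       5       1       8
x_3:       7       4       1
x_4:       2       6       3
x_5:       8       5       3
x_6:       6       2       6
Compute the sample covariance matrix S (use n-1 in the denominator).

Step 1 — column means:
  mean(X) = (8 + 5 + 7 + 2 + 8 + 6) / 6 = 36/6 = 6
  mean(Y) = (3 + 1 + 4 + 6 + 5 + 2) / 6 = 21/6 = 3.5
  mean(Z) = (1 + 8 + 1 + 3 + 3 + 6) / 6 = 22/6 = 3.6667

Step 2 — sample covariance S[i,j] = (1/(n-1)) · Σ_k (x_{k,i} - mean_i) · (x_{k,j} - mean_j), with n-1 = 5.
  S[X,X] = ((2)·(2) + (-1)·(-1) + (1)·(1) + (-4)·(-4) + (2)·(2) + (0)·(0)) / 5 = 26/5 = 5.2
  S[X,Y] = ((2)·(-0.5) + (-1)·(-2.5) + (1)·(0.5) + (-4)·(2.5) + (2)·(1.5) + (0)·(-1.5)) / 5 = -5/5 = -1
  S[X,Z] = ((2)·(-2.6667) + (-1)·(4.3333) + (1)·(-2.6667) + (-4)·(-0.6667) + (2)·(-0.6667) + (0)·(2.3333)) / 5 = -11/5 = -2.2
  S[Y,Y] = ((-0.5)·(-0.5) + (-2.5)·(-2.5) + (0.5)·(0.5) + (2.5)·(2.5) + (1.5)·(1.5) + (-1.5)·(-1.5)) / 5 = 17.5/5 = 3.5
  S[Y,Z] = ((-0.5)·(-2.6667) + (-2.5)·(4.3333) + (0.5)·(-2.6667) + (2.5)·(-0.6667) + (1.5)·(-0.6667) + (-1.5)·(2.3333)) / 5 = -17/5 = -3.4
  S[Z,Z] = ((-2.6667)·(-2.6667) + (4.3333)·(4.3333) + (-2.6667)·(-2.6667) + (-0.6667)·(-0.6667) + (-0.6667)·(-0.6667) + (2.3333)·(2.3333)) / 5 = 39.3333/5 = 7.8667

S is symmetric (S[j,i] = S[i,j]). Assembling:

S = [[5.2, -1, -2.2],
 [-1, 3.5, -3.4],
 [-2.2, -3.4, 7.8667]]


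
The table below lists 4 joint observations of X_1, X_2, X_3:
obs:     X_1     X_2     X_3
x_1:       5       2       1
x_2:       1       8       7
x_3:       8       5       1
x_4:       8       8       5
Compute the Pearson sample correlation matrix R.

Step 1 — column means:
  mean(X_1) = (5 + 1 + 8 + 8) / 4 = 22/4 = 5.5
  mean(X_2) = (2 + 8 + 5 + 8) / 4 = 23/4 = 5.75
  mean(X_3) = (1 + 7 + 1 + 5) / 4 = 14/4 = 3.5

Step 2 — sample variances and covariances s[i,j] = (1/(n-1)) · Σ_k (x_{k,i} - mean_i) · (x_{k,j} - mean_j), with n-1 = 3:
  s[X_1,X_1] = ((-0.5)·(-0.5) + (-4.5)·(-4.5) + (2.5)·(2.5) + (2.5)·(2.5)) / 3 = 33/3 = 11
  s[X_1,X_2] = ((-0.5)·(-3.75) + (-4.5)·(2.25) + (2.5)·(-0.75) + (2.5)·(2.25)) / 3 = -4.5/3 = -1.5
  s[X_1,X_3] = ((-0.5)·(-2.5) + (-4.5)·(3.5) + (2.5)·(-2.5) + (2.5)·(1.5)) / 3 = -17/3 = -5.6667
  s[X_2,X_2] = ((-3.75)·(-3.75) + (2.25)·(2.25) + (-0.75)·(-0.75) + (2.25)·(2.25)) / 3 = 24.75/3 = 8.25
  s[X_2,X_3] = ((-3.75)·(-2.5) + (2.25)·(3.5) + (-0.75)·(-2.5) + (2.25)·(1.5)) / 3 = 22.5/3 = 7.5
  s[X_3,X_3] = ((-2.5)·(-2.5) + (3.5)·(3.5) + (-2.5)·(-2.5) + (1.5)·(1.5)) / 3 = 27/3 = 9
  Sample standard deviations s_i = √(s[i,i]):
  s(X_1) = √(11) = 3.3166
  s(X_2) = √(8.25) = 2.8723
  s(X_3) = √(9) = 3

Step 3 — r_{ij} = s_{ij} / (s_i · s_j):
  r[X_1,X_1] = 1 (diagonal).
  r[X_1,X_2] = -1.5 / (3.3166 · 2.8723) = -1.5 / 9.5263 = -0.1575
  r[X_1,X_3] = -5.6667 / (3.3166 · 3) = -5.6667 / 9.9499 = -0.5695
  r[X_2,X_2] = 1 (diagonal).
  r[X_2,X_3] = 7.5 / (2.8723 · 3) = 7.5 / 8.6168 = 0.8704
  r[X_3,X_3] = 1 (diagonal).

R is symmetric with unit diagonal. Assembling:

R = [[1, -0.1575, -0.5695],
 [-0.1575, 1, 0.8704],
 [-0.5695, 0.8704, 1]]


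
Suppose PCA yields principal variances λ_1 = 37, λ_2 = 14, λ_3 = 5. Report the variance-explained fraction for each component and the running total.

Step 1 — total variance = trace(Sigma) = Σ λ_i = 37 + 14 + 5 = 56.

Step 2 — fraction explained by component i = λ_i / Σ λ:
  PC1: 37/56 = 0.6607
  PC2: 14/56 = 0.25
  PC3: 5/56 = 0.0893

Step 3 — cumulative fraction after k components = (λ_1 + ... + λ_k) / Σ λ:
  k = 1: 37/56 = 0.6607
  k = 2: (37 + 14)/56 = 51/56 = 0.9107
  k = 3: (37 + 14 + 5)/56 = 56/56 = 1

Summary (fraction, with percent):

explained: PC1 0.6607 (66.07%), PC2 0.25 (25%), PC3 0.0893 (8.93%);  cumulative: 0.6607, 0.9107, 1


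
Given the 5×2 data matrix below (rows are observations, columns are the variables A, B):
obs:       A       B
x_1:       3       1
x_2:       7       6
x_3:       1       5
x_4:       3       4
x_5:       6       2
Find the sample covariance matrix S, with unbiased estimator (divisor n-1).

Step 1 — column means:
  mean(A) = (3 + 7 + 1 + 3 + 6) / 5 = 20/5 = 4
  mean(B) = (1 + 6 + 5 + 4 + 2) / 5 = 18/5 = 3.6

Step 2 — sample covariance S[i,j] = (1/(n-1)) · Σ_k (x_{k,i} - mean_i) · (x_{k,j} - mean_j), with n-1 = 4.
  S[A,A] = ((-1)·(-1) + (3)·(3) + (-3)·(-3) + (-1)·(-1) + (2)·(2)) / 4 = 24/4 = 6
  S[A,B] = ((-1)·(-2.6) + (3)·(2.4) + (-3)·(1.4) + (-1)·(0.4) + (2)·(-1.6)) / 4 = 2/4 = 0.5
  S[B,B] = ((-2.6)·(-2.6) + (2.4)·(2.4) + (1.4)·(1.4) + (0.4)·(0.4) + (-1.6)·(-1.6)) / 4 = 17.2/4 = 4.3

S is symmetric (S[j,i] = S[i,j]). Assembling:

S = [[6, 0.5],
 [0.5, 4.3]]


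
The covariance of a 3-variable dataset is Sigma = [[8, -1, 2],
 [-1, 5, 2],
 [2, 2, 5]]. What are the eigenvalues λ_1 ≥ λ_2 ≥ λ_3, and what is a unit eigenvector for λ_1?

Step 1 — characteristic polynomial p(λ) = det(λI - Sigma) = λ³ - tr·λ² + c_1·λ - det, where tr = trace, c_1 = sum of the principal 2×2 minors, det = det(Sigma):
  tr = 8 + 5 + 5 = 18,
  c_1 = (8·5 - (-1)²) + (8·5 - (2)²) + (5·5 - (2)²) = 39 + 36 + 21 = 96,
  det = 8·(5·5 - (2)²) - (-1)·((-1)·5 - (2)·(2)) + (2)·((-1)·(2) - 5·(2)) = 8·(21) - (-1)·(-9) + (2)·(-12) = 135.
  So p(λ) = λ³ - 18λ² + 96λ - 135.
Step 2 — look for an integer root (rational root theorem: any rational root is an integer divisor of 135). Testing λ = 9:
  p(9) = 729 - 1458 + 864 - 135 = 0  ✓
  Dividing out (λ - 9): p(λ) = (λ - 9)(λ² - 9λ + 15).
Step 3 — remaining eigenvalues from the quadratic λ² - 9λ + 15 = 0:
  Δ = 9² - 4·15 = 81 - 60 = 21,  λ = (9 ± √21)/2 = (9 ± 4.5826)/2 ≈ 6.7913 or 2.2087.
  Sorted: λ_1 = 9,  λ_2 = 6.7913,  λ_3 = 2.2087  (check: sum = 18 = tr ✓).

Step 4 — unit eigenvector for λ_1 = 9: v spans the null space of (Sigma - λ_1 I), whose rows are
  r_1 = (-1, -1, 2),  r_2 = (-1, -4, 2),  r_3 = (2, 2, -4).
  v is orthogonal to every row, so take v ∝ r_1 × r_2 = ((-1)·(2) - (2)·(-4), (2)·(-1) - (-1)·(2), (-1)·(-4) - (-1)·(-1)) = (6, 0, 3).
  Rescale (divide by 3): u = (2, 0, 1).
  ||u|| = √((2)² + (0)² + (1)²) = √(5) ≈ 2.2361,  v_1 = u/||u|| ≈ (0.8944, 0, 0.4472) (||v_1|| = 1).

λ_1 = 9,  λ_2 = 6.7913,  λ_3 = 2.2087;  v_1 ≈ (0.8944, 0, 0.4472)


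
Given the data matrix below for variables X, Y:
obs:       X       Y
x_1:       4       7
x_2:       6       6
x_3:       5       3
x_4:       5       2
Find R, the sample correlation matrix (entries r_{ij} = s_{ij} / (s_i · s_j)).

Step 1 — column means:
  mean(X) = (4 + 6 + 5 + 5) / 4 = 20/4 = 5
  mean(Y) = (7 + 6 + 3 + 2) / 4 = 18/4 = 4.5

Step 2 — sample variances and covariances s[i,j] = (1/(n-1)) · Σ_k (x_{k,i} - mean_i) · (x_{k,j} - mean_j), with n-1 = 3:
  s[X,X] = ((-1)·(-1) + (1)·(1) + (0)·(0) + (0)·(0)) / 3 = 2/3 = 0.6667
  s[X,Y] = ((-1)·(2.5) + (1)·(1.5) + (0)·(-1.5) + (0)·(-2.5)) / 3 = -1/3 = -0.3333
  s[Y,Y] = ((2.5)·(2.5) + (1.5)·(1.5) + (-1.5)·(-1.5) + (-2.5)·(-2.5)) / 3 = 17/3 = 5.6667
  Sample standard deviations s_i = √(s[i,i]):
  s(X) = √(0.6667) = 0.8165
  s(Y) = √(5.6667) = 2.3805

Step 3 — r_{ij} = s_{ij} / (s_i · s_j):
  r[X,X] = 1 (diagonal).
  r[X,Y] = -0.3333 / (0.8165 · 2.3805) = -0.3333 / 1.9437 = -0.1715
  r[Y,Y] = 1 (diagonal).

R is symmetric with unit diagonal. Assembling:

R = [[1, -0.1715],
 [-0.1715, 1]]


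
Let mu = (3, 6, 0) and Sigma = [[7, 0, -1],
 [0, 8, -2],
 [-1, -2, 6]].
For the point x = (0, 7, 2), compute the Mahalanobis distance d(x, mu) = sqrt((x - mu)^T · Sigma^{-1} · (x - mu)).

Step 1 — centre the observation: (x - mu) = (-3, 1, 2).

Step 2 — invert Sigma (cofactor / det for 3×3, or solve directly):
  Sigma^{-1} = [[0.1467, 0.0067, 0.0267],
 [0.0067, 0.1367, 0.0467],
 [0.0267, 0.0467, 0.1867]].

Step 3 — form the quadratic (x - mu)^T · Sigma^{-1} · (x - mu):
  Sigma^{-1} · (x - mu) = (-0.38, 0.21, 0.34).
  (x - mu)^T · [Sigma^{-1} · (x - mu)] = (-3)·(-0.38) + (1)·(0.21) + (2)·(0.34) = 2.03.

Step 4 — take square root: d = √(2.03) ≈ 1.4248.

d(x, mu) = √(2.03) ≈ 1.4248


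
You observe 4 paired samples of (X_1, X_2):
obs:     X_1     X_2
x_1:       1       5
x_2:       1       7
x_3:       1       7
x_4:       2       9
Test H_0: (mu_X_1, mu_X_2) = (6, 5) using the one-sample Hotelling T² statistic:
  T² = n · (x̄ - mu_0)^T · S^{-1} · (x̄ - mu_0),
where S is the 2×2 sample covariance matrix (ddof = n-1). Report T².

Step 1 — sample mean vector:
  mean(X_1) = (1 + 1 + 1 + 2) / 4 = 5/4 = 1.25
  mean(X_2) = (5 + 7 + 7 + 9) / 4 = 28/4 = 7
  x̄ = (1.25, 7),  deviation x̄ - mu_0 = (1.25, 7) - (6, 5) = (-4.75, 2).

Step 2 — sample covariance matrix, S[i,j] = (1/(n-1)) · Σ_k (x_{k,i} - mean_i) · (x_{k,j} - mean_j), divisor n-1 = 3:
  S[X_1,X_1] = ((-0.25)·(-0.25) + (-0.25)·(-0.25) + (-0.25)·(-0.25) + (0.75)·(0.75)) / 3 = 0.75/3 = 0.25
  S[X_1,X_2] = ((-0.25)·(-2) + (-0.25)·(0) + (-0.25)·(0) + (0.75)·(2)) / 3 = 2/3 = 0.6667
  S[X_2,X_2] = ((-2)·(-2) + (0)·(0) + (0)·(0) + (2)·(2)) / 3 = 8/3 = 2.6667
  S = [[0.25, 0.6667],
 [0.6667, 2.6667]].

Step 3 — invert S. det(S) = 0.25·2.6667 - (0.6667)² = 0.2222.
  S^{-1} = (1/det) · [[d, -b], [-b, a]] = [[12, -3],
 [-3, 1.125]].

Step 4 — quadratic form (x̄ - mu_0)^T · S^{-1} · (x̄ - mu_0):
  S^{-1} · (x̄ - mu_0) = (-63, 16.5),
  (x̄ - mu_0)^T · [...] = (-4.75)·(-63) + (2)·(16.5) = 332.25.

Step 5 — scale by n: T² = 4 · 332.25 = 1329.

T² ≈ 1329


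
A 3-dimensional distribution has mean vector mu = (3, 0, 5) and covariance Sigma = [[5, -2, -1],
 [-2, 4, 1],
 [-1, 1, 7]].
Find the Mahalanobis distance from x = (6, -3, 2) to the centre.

Step 1 — centre the observation: (x - mu) = (3, -3, -3).

Step 2 — invert Sigma (cofactor / det for 3×3, or solve directly):
  Sigma^{-1} = [[0.2523, 0.1215, 0.0187],
 [0.1215, 0.3178, -0.028],
 [0.0187, -0.028, 0.1495]].

Step 3 — form the quadratic (x - mu)^T · Sigma^{-1} · (x - mu):
  Sigma^{-1} · (x - mu) = (0.3364, -0.5047, -0.3084).
  (x - mu)^T · [Sigma^{-1} · (x - mu)] = (3)·(0.3364) + (-3)·(-0.5047) + (-3)·(-0.3084) = 3.4486.

Step 4 — take square root: d = √(3.4486) ≈ 1.857.

d(x, mu) = √(3.4486) ≈ 1.857


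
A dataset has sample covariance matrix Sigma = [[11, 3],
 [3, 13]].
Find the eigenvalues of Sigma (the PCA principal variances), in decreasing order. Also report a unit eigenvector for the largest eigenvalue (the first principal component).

Step 1 — characteristic polynomial of 2×2 Sigma:
  det(Sigma - λI) = λ² - trace · λ + det = 0.
  trace = 11 + 13 = 24, det = 11·13 - (3)² = 134.
Step 2 — discriminant:
  Δ = trace² - 4·det = 576 - 536 = 40.
Step 3 — eigenvalues:
  λ = (trace ± √Δ)/2 = (24 ± 6.3246)/2,
  λ_1 = 15.1623,  λ_2 = 8.8377.

Step 4 — unit eigenvector for λ_1: solve (Sigma - λ_1 I)v = 0. First row:
  (11 - 15.1623)·v_x + (3)·v_y = 0, i.e. (-4.1623)·v_x + (3)·v_y = 0,
  so v ∝ (b, λ_1 - a) = (3, 4.1623) = u.
  ||u|| = √((3)² + (4.1623)²) = √(26.3246) ≈ 5.1307,
  v_1 = u/||u|| ≈ (0.5847, 0.8112) (||v_1|| = 1).

λ_1 = 15.1623,  λ_2 = 8.8377;  v_1 ≈ (0.5847, 0.8112)


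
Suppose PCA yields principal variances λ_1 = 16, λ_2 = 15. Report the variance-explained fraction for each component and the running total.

Step 1 — total variance = trace(Sigma) = Σ λ_i = 16 + 15 = 31.

Step 2 — fraction explained by component i = λ_i / Σ λ:
  PC1: 16/31 = 0.5161
  PC2: 15/31 = 0.4839

Step 3 — cumulative fraction after k components = (λ_1 + ... + λ_k) / Σ λ:
  k = 1: 16/31 = 0.5161
  k = 2: (16 + 15)/31 = 31/31 = 1

Summary (fraction, with percent):

explained: PC1 0.5161 (51.61%), PC2 0.4839 (48.39%);  cumulative: 0.5161, 1
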